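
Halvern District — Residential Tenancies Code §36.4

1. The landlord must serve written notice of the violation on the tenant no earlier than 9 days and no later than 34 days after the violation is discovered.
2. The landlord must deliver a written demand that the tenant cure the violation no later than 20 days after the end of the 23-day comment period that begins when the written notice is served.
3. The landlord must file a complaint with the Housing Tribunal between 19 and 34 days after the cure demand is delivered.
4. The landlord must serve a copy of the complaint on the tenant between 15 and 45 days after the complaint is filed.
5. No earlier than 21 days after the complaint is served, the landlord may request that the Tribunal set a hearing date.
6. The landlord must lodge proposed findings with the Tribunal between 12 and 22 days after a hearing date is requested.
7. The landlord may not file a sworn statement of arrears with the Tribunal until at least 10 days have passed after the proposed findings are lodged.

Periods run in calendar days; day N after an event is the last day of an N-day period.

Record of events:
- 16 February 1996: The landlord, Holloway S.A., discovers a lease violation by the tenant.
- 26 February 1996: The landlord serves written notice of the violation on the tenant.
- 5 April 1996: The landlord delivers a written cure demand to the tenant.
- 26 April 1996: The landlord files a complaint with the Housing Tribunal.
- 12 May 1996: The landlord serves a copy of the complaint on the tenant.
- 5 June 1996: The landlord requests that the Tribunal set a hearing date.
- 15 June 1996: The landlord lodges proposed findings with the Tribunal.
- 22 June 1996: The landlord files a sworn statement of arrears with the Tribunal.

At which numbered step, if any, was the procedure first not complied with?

Step 6

(1) the permitted window runs from 16 February 1996 + 9 = 25 February 1996 to 16 February 1996 + 34 = 21 March 1996; done 26 February 1996 — within the window.
(2) due by 20 March 1996 + 20 days = 9 April 1996; done 5 April 1996 — timely.
(3) the permitted window runs from 5 April 1996 + 19 = 24 April 1996 to 5 April 1996 + 34 = 9 May 1996; done 26 April 1996, which is between those dates.
(4) the permitted window runs from 26 April 1996 + 15 = 11 May 1996 to 26 April 1996 + 45 = 10 June 1996; done 12 May 1996 — within the window.
(5) permitted from 12 May 1996 + 21 days = 2 June 1996 onward; done 5 June 1996, after the minimum wait.
(6) the permitted window runs from 5 June 1996 + 12 = 17 June 1996 to 5 June 1996 + 22 = 27 June 1996; done 15 June 1996 — 2 days before the window opened.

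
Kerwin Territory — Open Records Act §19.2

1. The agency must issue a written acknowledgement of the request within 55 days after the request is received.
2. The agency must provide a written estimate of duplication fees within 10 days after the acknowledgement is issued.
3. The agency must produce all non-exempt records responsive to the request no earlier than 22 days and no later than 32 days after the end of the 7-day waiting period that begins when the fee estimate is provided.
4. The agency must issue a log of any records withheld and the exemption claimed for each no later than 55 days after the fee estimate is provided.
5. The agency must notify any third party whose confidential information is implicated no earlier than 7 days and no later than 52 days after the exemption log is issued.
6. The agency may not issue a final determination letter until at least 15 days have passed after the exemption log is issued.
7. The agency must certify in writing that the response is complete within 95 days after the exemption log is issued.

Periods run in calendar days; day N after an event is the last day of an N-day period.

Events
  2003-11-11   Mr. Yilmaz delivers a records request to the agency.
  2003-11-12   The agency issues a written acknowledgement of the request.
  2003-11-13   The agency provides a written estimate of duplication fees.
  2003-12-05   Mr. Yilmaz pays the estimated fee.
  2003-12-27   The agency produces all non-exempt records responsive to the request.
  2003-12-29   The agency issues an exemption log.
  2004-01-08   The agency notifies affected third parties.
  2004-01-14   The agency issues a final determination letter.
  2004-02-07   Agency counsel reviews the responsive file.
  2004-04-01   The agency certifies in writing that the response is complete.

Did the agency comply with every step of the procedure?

No

(1) due by 2003-11-11 + 55 days = 2004-01-05; completed 2003-11-12, before the deadline.
(2) due by 2003-11-12 + 10 days = 2003-11-22; done 2003-11-13 — timely.
(3) the permitted window runs from 2003-11-20 + 22 = 2003-12-12 to 2003-11-20 + 32 = 2003-12-22; done 2003-12-27 — 5 days after the window closed.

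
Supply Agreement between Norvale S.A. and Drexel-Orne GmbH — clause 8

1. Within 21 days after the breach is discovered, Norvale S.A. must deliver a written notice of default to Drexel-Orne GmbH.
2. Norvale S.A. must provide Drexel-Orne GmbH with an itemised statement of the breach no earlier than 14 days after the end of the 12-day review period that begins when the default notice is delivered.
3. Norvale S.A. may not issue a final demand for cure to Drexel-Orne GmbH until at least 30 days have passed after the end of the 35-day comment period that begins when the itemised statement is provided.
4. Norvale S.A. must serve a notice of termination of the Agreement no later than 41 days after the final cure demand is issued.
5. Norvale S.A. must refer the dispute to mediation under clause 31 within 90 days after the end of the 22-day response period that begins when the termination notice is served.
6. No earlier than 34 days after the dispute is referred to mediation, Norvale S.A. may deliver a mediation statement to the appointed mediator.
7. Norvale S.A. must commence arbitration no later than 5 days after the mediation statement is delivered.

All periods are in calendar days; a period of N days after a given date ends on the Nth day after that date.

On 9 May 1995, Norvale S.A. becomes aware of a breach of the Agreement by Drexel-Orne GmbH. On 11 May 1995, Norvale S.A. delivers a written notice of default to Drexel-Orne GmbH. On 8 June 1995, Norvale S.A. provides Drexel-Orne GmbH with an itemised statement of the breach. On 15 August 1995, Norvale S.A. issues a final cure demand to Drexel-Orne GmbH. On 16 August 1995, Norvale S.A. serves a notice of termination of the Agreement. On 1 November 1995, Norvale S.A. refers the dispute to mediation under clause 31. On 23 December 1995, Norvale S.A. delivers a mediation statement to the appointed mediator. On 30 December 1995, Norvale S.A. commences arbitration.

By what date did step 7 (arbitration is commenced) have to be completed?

28 December 1995

Step 7 runs from 23 December 1995, when the mediation statement is delivered. 5 days after 23 December 1995 is 28 December 1995.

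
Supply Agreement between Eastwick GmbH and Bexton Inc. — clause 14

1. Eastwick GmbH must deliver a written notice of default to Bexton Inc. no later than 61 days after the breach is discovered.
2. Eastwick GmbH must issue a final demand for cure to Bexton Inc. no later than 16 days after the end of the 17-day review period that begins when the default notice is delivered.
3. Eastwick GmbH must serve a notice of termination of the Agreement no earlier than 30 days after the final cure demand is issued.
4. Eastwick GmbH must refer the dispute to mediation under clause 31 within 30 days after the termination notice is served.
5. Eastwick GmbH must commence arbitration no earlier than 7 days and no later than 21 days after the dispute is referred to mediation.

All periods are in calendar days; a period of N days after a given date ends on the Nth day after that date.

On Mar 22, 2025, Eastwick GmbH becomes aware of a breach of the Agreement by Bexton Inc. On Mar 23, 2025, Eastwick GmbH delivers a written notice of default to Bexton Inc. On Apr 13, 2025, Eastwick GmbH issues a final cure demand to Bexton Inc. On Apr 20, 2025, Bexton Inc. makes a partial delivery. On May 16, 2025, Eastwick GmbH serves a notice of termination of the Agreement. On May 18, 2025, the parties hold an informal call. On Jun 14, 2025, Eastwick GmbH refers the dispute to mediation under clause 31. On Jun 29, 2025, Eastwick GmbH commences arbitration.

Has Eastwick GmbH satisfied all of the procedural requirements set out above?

Step 1 — counting 61 days from Mar 22, 2025 (when the breach is discovered) gives a deadline of May 22, 2025; done Mar 23, 2025 — timely.
Step 2 — counting 16 days from Apr 9, 2025 (end of the 17-day review period, which began when the default notice is delivered on Mar 23, 2025) gives a deadline of Apr 25, 2025; completed Apr 13, 2025, before the deadline.
Step 3 — must wait 30 days from Apr 13, 2025 (when the final cure demand is issued), so not before May 13, 2025; done May 16, 2025, after the minimum wait.
Step 4 — counting 30 days from May 16, 2025 (when the termination notice is served) gives a deadline of Jun 15, 2025; completed Jun 14, 2025, before the deadline.
Step 5 — 7 and 21 days from Jun 14, 2025 (when the dispute is referred to mediation) are Jun 21, 2025 and Jul 5, 2025 respectively; done Jun 29, 2025, which is between those dates.

Yes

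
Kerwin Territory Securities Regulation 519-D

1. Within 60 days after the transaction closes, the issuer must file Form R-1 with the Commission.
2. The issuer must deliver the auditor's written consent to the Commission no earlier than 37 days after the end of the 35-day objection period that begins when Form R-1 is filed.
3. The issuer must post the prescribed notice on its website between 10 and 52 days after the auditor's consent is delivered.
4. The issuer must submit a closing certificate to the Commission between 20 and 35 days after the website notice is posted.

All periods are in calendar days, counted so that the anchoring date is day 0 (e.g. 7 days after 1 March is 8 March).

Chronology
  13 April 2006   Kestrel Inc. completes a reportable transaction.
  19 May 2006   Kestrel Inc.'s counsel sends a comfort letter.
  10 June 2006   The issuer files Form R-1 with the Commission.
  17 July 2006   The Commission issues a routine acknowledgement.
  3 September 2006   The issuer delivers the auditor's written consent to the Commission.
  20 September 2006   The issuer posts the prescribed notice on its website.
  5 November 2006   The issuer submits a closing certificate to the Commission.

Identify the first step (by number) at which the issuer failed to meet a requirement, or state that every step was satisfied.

Step 4

Step 1 — counting 60 days from 13 April 2006 (when the transaction closes) gives a deadline of 12 June 2006; 10 June 2006 is within that limit.
Step 2 — must wait 37 days from 15 July 2006 (end of the 35-day objection period, which began when Form R-1 is filed on 10 June 2006), so not before 21 August 2006; done 3 September 2006, after the minimum wait.
Step 3 — 10 and 52 days from 3 September 2006 (when the auditor's consent is delivered) are 13 September 2006 and 25 October 2006 respectively; done 20 September 2006 — within the window.
Step 4 — 20 and 35 days from 20 September 2006 (when the website notice is posted) are 10 October 2006 and 25 October 2006 respectively; done 5 November 2006 — 11 days after the window closed.
No need to go further; step 4 was not satisfied.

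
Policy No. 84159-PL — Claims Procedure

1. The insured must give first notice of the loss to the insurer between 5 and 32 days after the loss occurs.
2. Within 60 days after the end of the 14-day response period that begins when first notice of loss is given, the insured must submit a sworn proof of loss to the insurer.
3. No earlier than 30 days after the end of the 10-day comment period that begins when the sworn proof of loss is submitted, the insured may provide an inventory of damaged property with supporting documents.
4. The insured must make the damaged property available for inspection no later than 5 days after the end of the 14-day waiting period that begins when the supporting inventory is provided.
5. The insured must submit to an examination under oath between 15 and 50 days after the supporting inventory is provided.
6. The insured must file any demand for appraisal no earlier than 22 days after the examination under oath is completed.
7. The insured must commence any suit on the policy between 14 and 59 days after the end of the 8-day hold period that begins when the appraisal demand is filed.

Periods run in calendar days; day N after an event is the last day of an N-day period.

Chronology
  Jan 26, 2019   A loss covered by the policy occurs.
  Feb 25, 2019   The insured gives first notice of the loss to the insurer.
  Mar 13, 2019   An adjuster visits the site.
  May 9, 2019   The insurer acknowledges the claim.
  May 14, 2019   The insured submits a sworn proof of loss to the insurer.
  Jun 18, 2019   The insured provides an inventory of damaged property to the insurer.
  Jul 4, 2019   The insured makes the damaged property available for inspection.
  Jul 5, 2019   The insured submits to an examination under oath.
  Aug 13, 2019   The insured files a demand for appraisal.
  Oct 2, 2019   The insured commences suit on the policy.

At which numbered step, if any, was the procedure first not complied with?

Step 1 — 5 and 32 days from Jan 26, 2019 (when the loss occurs) are Jan 31, 2019 and Feb 27, 2019 respectively; done Feb 25, 2019 — within the window.
Step 2 — counting 60 days from Mar 11, 2019 (end of the 14-day response period, which began when first notice of loss is given on Feb 25, 2019) gives a deadline of May 10, 2019; May 14, 2019 misses that deadline by 4 days.
That is the first point of non-compliance.

Step 2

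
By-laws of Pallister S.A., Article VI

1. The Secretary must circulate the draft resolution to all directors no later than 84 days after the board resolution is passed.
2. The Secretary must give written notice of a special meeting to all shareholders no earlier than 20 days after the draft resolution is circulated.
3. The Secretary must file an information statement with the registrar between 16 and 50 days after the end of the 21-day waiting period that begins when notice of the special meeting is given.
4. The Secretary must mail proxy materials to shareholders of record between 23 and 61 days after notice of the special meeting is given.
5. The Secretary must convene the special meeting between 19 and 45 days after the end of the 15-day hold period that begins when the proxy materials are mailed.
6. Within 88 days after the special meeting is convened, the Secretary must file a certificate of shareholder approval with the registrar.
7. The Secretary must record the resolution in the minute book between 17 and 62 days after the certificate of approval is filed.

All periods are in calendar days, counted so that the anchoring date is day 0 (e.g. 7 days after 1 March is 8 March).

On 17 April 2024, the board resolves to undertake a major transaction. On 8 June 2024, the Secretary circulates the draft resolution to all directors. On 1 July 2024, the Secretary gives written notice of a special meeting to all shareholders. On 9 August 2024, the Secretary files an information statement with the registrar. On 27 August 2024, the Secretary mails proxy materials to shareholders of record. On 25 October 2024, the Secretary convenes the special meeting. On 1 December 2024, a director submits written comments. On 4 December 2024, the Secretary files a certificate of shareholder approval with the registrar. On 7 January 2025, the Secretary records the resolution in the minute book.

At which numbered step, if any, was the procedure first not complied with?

Step 1: 84 days after 17 April 2024 (when the board resolution is passed) is 10 July 2024; completed 8 June 2024, before the deadline.
Step 2: the earliest permitted date is 20 days after 8 June 2024 (when the draft resolution is circulated), i.e. 28 June 2024; done 1 July 2024 — permitted.
Step 3: the window is 16–50 days after 22 July 2024 (end of the 21-day waiting period, which began when notice of the special meeting is given on 1 July 2024), so 7 August 2024 through 10 September 2024; done 9 August 2024 — within the window.
Step 4: the window is 23–61 days after 1 July 2024 (when notice of the special meeting is given), so 24 July 2024 through 31 August 2024; done 27 August 2024 — within the window.
Step 5: the window is 19–45 days after 11 September 2024 (end of the 15-day hold period, which began when the proxy materials are mailed on 27 August 2024), so 30 September 2024 through 26 October 2024; 25 October 2024 falls inside that range.
Step 6: 88 days after 25 October 2024 (when the special meeting is convened) is 21 January 2025; completed 4 December 2024, before the deadline.
Step 7: the window is 17–62 days after 4 December 2024 (when the certificate of approval is filed), so 21 December 2024 through 4 February 2025; done 7 January 2025 — within the window.

None — every step was satisfied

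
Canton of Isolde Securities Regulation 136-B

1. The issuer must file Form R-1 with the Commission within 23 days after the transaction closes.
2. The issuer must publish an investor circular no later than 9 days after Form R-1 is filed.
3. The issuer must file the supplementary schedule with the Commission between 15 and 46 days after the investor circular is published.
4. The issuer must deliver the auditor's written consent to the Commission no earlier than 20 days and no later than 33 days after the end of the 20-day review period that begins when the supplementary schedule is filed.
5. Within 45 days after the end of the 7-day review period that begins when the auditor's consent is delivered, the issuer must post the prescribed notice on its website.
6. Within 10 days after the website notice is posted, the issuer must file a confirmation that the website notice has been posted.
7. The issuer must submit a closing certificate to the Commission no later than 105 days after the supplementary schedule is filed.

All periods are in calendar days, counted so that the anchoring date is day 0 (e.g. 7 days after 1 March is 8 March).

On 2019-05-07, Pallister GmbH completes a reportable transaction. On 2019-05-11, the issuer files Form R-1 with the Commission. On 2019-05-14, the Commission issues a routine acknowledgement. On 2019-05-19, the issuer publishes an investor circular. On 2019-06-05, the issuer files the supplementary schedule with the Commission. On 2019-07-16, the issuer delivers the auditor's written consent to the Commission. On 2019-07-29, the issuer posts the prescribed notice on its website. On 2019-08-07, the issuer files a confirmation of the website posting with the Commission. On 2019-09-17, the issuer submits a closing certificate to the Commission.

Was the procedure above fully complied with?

Yes

(1) due by 2019-05-07 + 23 days = 2019-05-30; 2019-05-11 is within that limit.
(2) due by 2019-05-11 + 9 days = 2019-05-20; completed 2019-05-19, before the deadline.
(3) the permitted window runs from 2019-05-19 + 15 = 2019-06-03 to 2019-05-19 + 46 = 2019-07-04; done 2019-06-05, which is between those dates.
(4) the permitted window runs from 2019-06-25 + 20 = 2019-07-15 to 2019-06-25 + 33 = 2019-07-28; done 2019-07-16, which is between those dates.
(5) due by 2019-07-23 + 45 days = 2019-09-06; completed 2019-07-29, before the deadline.
(6) due by 2019-07-29 + 10 days = 2019-08-08; completed 2019-08-07, before the deadline.
(7) due by 2019-06-05 + 105 days = 2019-09-18; 2019-09-17 is within that limit.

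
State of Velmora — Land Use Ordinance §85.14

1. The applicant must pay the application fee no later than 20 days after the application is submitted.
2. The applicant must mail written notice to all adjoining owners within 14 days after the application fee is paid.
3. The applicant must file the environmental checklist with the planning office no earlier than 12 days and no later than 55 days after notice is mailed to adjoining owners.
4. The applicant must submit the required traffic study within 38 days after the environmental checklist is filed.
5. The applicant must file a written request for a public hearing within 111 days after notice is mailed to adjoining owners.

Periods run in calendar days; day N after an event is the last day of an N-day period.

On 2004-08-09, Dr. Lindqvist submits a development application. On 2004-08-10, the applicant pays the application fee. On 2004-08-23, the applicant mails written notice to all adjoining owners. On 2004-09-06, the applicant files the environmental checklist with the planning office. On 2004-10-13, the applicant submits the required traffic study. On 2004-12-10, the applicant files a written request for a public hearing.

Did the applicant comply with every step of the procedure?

Yes

Step 1: 20 days after 2004-08-09 (when the application is submitted) is 2004-08-29; 2004-08-10 is within that limit.
Step 2: 14 days after 2004-08-10 (when the application fee is paid) is 2004-08-24; done 2004-08-23 — timely.
Step 3: the window is 12–55 days after 2004-08-23 (when notice is mailed to adjoining owners), so 2004-09-04 through 2004-10-17; 2004-09-06 falls inside that range.
Step 4: 38 days after 2004-09-06 (when the environmental checklist is filed) is 2004-10-14; done 2004-10-13 — timely.
Step 5: 111 days after 2004-08-23 (when notice is mailed to adjoining owners) is 2004-12-12; done 2004-12-10 — timely.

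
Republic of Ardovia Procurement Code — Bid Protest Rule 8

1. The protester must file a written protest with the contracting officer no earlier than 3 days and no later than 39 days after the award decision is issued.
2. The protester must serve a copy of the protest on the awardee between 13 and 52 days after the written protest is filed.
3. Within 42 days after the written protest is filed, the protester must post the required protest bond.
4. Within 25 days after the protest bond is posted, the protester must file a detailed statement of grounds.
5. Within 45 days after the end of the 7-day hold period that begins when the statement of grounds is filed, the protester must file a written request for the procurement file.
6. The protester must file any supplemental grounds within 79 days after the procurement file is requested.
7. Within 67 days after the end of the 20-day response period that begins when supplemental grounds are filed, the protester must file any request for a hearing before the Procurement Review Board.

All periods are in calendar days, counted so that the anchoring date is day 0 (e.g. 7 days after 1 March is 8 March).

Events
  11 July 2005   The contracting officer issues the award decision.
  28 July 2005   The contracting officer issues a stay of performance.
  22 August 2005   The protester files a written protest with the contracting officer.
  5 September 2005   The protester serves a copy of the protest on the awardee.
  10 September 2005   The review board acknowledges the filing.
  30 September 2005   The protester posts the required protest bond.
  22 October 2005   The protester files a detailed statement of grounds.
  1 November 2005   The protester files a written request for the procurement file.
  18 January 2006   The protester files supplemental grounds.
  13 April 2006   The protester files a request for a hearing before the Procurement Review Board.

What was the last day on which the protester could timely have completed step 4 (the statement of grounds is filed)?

Step 4 runs from 30 September 2005, when the protest bond is posted. 25 days after 30 September 2005 is 25 October 2005.

25 October 2005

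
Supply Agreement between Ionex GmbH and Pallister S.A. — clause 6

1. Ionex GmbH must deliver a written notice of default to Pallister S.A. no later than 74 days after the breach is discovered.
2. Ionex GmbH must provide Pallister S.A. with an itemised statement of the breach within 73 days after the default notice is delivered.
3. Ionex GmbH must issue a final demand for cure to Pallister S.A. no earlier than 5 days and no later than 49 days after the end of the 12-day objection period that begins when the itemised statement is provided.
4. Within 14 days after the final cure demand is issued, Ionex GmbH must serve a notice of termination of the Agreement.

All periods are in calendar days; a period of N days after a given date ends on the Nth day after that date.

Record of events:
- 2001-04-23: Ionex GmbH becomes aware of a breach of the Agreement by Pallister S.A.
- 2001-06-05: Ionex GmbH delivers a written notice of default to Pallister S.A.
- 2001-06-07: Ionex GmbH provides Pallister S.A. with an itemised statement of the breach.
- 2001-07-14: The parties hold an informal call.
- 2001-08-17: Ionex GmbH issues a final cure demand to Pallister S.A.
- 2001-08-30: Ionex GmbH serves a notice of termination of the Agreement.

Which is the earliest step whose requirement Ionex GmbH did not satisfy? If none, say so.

Step 3

(1) due by 2001-04-23 + 74 days = 2001-07-06; completed 2001-06-05, before the deadline.
(2) due by 2001-06-05 + 73 days = 2001-08-17; 2001-06-07 is within that limit.
(3) the permitted window runs from 2001-06-19 + 5 = 2001-06-24 to 2001-06-19 + 49 = 2001-08-07; done 2001-08-17 — 10 days after the window closed.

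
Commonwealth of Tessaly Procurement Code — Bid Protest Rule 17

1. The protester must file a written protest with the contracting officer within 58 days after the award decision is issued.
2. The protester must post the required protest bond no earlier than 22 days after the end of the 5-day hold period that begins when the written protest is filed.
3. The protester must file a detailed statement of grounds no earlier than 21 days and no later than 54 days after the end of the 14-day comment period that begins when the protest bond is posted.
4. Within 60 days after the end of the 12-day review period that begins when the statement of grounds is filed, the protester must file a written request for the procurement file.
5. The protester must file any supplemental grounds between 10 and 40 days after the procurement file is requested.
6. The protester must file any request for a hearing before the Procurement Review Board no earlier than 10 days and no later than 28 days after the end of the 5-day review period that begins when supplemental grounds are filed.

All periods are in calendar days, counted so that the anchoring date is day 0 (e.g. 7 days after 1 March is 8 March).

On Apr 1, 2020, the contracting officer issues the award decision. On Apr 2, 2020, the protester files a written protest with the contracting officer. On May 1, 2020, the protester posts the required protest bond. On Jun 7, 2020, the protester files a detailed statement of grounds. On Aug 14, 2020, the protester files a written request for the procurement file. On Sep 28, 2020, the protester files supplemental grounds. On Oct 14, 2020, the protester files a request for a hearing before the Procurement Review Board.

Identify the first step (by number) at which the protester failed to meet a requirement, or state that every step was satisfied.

Step 5

(1) due by Apr 1, 2020 + 58 days = May 29, 2020; completed Apr 2, 2020, before the deadline.
(2) permitted from Apr 7, 2020 + 22 days = Apr 29, 2020 onward; May 1, 2020 is on or after that date.
(3) the permitted window runs from May 15, 2020 + 21 = Jun 5, 2020 to May 15, 2020 + 54 = Jul 8, 2020; done Jun 7, 2020 — within the window.
(4) due by Jun 19, 2020 + 60 days = Aug 18, 2020; Aug 14, 2020 is within that limit.
(5) the permitted window runs from Aug 14, 2020 + 10 = Aug 24, 2020 to Aug 14, 2020 + 40 = Sep 23, 2020; Sep 28, 2020 is 5 days past the end of the window.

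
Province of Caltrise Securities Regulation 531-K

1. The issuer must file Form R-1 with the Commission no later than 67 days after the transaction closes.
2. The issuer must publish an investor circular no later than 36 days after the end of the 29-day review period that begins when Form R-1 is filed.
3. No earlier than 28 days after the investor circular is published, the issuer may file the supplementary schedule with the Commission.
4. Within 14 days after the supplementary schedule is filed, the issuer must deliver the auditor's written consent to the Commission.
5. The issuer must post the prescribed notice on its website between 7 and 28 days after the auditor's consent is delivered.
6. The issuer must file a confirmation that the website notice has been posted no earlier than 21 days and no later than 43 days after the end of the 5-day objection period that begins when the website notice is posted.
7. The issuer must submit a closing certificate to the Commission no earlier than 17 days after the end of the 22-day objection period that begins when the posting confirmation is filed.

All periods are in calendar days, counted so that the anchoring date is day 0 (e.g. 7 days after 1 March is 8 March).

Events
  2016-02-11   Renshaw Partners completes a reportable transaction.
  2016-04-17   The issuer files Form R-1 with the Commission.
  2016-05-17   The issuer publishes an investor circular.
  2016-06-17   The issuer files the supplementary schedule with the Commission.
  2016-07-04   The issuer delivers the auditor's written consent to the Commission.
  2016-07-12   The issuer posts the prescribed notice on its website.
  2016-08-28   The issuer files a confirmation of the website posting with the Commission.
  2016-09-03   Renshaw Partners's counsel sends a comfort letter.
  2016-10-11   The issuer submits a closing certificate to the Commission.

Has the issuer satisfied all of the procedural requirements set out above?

No

Step 1 — counting 67 days from 2016-02-11 (when the transaction closes) gives a deadline of 2016-04-18; 2016-04-17 is within that limit.
Step 2 — counting 36 days from 2016-05-16 (end of the 29-day review period, which began when Form R-1 is filed on 2016-04-17) gives a deadline of 2016-06-21; done 2016-05-17 — timely.
Step 3 — must wait 28 days from 2016-05-17 (when the investor circular is published), so not before 2016-06-14; 2016-06-17 is on or after that date.
Step 4 — counting 14 days from 2016-06-17 (when the supplementary schedule is filed) gives a deadline of 2016-07-01; done 2016-07-04 — 3 days late.
The analysis stops there.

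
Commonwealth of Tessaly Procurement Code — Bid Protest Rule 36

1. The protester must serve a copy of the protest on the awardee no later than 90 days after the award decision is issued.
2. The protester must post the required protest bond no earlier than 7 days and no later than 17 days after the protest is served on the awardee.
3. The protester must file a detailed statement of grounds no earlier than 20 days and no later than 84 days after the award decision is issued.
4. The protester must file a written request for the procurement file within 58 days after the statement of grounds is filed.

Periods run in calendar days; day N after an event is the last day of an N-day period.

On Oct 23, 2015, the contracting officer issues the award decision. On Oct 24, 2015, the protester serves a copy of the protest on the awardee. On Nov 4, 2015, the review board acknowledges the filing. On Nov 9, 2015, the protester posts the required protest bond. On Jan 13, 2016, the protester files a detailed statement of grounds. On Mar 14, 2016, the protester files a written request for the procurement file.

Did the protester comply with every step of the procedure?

No

Step 1: 90 days after Oct 23, 2015 (when the award decision is issued) is Jan 21, 2016; completed Oct 24, 2015, before the deadline.
Step 2: the window is 7–17 days after Oct 24, 2015 (when the protest is served on the awardee), so Oct 31, 2015 through Nov 10, 2015; done Nov 9, 2015, which is between those dates.
Step 3: the window is 20–84 days after Oct 23, 2015 (when the award decision is issued), so Nov 12, 2015 through Jan 15, 2016; done Jan 13, 2016 — within the window.
Step 4: 58 days after Jan 13, 2016 (when the statement of grounds is filed) is Mar 11, 2016; not done until Mar 14, 2016, 3 days after the deadline.
The analysis stops there.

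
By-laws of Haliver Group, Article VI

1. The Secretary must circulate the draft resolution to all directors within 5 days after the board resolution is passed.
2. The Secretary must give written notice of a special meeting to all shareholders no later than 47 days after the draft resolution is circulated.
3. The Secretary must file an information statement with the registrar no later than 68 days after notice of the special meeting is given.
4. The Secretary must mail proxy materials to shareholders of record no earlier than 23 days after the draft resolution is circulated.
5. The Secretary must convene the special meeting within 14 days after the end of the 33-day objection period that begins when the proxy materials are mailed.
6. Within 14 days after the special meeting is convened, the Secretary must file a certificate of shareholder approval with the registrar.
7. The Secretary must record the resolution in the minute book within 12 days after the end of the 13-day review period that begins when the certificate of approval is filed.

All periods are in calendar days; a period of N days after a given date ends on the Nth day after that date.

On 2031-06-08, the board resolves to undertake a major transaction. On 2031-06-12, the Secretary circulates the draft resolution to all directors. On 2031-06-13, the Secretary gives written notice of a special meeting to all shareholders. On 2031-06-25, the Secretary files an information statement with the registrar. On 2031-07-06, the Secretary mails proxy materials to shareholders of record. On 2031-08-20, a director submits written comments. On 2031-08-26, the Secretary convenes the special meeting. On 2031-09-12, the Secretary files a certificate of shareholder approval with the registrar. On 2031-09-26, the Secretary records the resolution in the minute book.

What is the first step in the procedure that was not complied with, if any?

Step 5

(1) due by 2031-06-08 + 5 days = 2031-06-13; done 2031-06-12 — timely.
(2) due by 2031-06-12 + 47 days = 2031-07-29; done 2031-06-13 — timely.
(3) due by 2031-06-13 + 68 days = 2031-08-20; done 2031-06-25 — timely.
(4) permitted from 2031-06-12 + 23 days = 2031-07-05 onward; done 2031-07-06, after the minimum wait.
(5) due by 2031-08-08 + 14 days = 2031-08-22; done 2031-08-26 — 4 days late.
No need to go further; step 5 was not satisfied.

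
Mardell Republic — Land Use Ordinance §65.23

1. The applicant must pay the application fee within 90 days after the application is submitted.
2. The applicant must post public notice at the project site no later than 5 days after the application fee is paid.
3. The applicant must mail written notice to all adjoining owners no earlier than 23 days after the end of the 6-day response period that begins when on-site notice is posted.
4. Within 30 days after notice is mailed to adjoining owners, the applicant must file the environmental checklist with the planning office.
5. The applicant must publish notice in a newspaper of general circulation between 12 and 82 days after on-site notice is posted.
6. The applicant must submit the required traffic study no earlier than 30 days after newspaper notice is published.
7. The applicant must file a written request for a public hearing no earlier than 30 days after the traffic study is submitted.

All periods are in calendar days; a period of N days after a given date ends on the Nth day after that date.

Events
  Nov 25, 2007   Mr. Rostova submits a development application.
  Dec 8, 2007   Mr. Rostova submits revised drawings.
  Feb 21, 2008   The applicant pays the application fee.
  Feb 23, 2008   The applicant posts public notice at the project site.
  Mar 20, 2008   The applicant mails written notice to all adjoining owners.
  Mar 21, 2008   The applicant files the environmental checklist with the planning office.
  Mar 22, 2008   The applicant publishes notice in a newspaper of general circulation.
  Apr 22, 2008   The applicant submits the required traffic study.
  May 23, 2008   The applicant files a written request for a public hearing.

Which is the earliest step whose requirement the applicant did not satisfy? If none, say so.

Step 3

Step 1: 90 days after Nov 25, 2007 (when the application is submitted) is Feb 23, 2008; Feb 21, 2008 is within that limit.
Step 2: 5 days after Feb 21, 2008 (when the application fee is paid) is Feb 26, 2008; completed Feb 23, 2008, before the deadline.
Step 3: the earliest permitted date is 23 days after Feb 29, 2008 (end of the 6-day response period, which began when on-site notice is posted on Feb 23, 2008), i.e. Mar 23, 2008; Mar 20, 2008 is 3 days before the earliest permitted date.
That is the first point of non-compliance.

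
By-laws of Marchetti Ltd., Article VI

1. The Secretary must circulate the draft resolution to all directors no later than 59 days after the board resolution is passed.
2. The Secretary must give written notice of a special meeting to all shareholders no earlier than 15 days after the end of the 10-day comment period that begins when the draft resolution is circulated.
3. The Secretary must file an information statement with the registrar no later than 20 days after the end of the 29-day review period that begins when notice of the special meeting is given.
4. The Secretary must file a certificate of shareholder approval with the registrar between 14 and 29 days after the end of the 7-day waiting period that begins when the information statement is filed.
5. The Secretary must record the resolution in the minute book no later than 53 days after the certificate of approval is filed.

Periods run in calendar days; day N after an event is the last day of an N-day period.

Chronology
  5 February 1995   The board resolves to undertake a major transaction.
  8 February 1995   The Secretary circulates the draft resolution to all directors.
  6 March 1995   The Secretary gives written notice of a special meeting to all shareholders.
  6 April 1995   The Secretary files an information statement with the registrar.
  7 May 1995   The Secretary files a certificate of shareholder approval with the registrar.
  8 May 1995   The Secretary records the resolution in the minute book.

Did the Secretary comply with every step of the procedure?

Step 1: 59 days after 5 February 1995 (when the board resolution is passed) is 5 April 1995; completed 8 February 1995, before the deadline.
Step 2: the earliest permitted date is 15 days after 18 February 1995 (end of the 10-day comment period, which began when the draft resolution is circulated on 8 February 1995), i.e. 5 March 1995; done 6 March 1995, after the minimum wait.
Step 3: 20 days after 4 April 1995 (end of the 29-day review period, which began when notice of the special meeting is given on 6 March 1995) is 24 April 1995; 6 April 1995 is within that limit.
Step 4: the window is 14–29 days after 13 April 1995 (end of the 7-day waiting period, which began when the information statement is filed on 6 April 1995), so 27 April 1995 through 12 May 1995; done 7 May 1995 — within the window.
Step 5: 53 days after 7 May 1995 (when the certificate of approval is filed) is 29 June 1995; done 8 May 1995 — timely.

Yes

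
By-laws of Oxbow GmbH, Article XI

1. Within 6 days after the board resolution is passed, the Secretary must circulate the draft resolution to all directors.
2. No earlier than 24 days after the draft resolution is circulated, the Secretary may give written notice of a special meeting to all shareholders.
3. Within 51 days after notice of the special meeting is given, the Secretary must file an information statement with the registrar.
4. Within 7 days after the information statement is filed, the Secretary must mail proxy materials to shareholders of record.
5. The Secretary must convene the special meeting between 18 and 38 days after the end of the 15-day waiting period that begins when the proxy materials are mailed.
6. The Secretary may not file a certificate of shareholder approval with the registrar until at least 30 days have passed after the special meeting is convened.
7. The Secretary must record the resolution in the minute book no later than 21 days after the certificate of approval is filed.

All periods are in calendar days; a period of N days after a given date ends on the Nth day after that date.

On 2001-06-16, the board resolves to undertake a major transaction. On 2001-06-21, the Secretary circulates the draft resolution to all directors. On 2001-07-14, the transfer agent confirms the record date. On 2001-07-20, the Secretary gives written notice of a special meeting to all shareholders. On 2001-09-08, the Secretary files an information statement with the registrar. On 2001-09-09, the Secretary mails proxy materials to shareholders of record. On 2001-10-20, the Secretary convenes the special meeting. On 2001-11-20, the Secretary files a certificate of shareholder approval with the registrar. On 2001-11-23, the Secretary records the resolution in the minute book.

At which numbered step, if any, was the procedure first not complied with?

Step 1 — counting 6 days from 2001-06-16 (when the board resolution is passed) gives a deadline of 2001-06-22; completed 2001-06-21, before the deadline.
Step 2 — must wait 24 days from 2001-06-21 (when the draft resolution is circulated), so not before 2001-07-15; 2001-07-20 is on or after that date.
Step 3 — counting 51 days from 2001-07-20 (when notice of the special meeting is given) gives a deadline of 2001-09-09; done 2001-09-08 — timely.
Step 4 — counting 7 days from 2001-09-08 (when the information statement is filed) gives a deadline of 2001-09-15; done 2001-09-09 — timely.
Step 5 — 18 and 38 days from 2001-09-24 (end of the 15-day waiting period, which began when the proxy materials are mailed on 2001-09-09) are 2001-10-12 and 2001-11-01 respectively; 2001-10-20 falls inside that range.
Step 6 — must wait 30 days from 2001-10-20 (when the special meeting is convened), so not before 2001-11-19; done 2001-11-20, after the minimum wait.
Step 7 — counting 21 days from 2001-11-20 (when the certificate of approval is filed) gives a deadline of 2001-12-11; 2001-11-23 is within that limit.

None — every step was satisfied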